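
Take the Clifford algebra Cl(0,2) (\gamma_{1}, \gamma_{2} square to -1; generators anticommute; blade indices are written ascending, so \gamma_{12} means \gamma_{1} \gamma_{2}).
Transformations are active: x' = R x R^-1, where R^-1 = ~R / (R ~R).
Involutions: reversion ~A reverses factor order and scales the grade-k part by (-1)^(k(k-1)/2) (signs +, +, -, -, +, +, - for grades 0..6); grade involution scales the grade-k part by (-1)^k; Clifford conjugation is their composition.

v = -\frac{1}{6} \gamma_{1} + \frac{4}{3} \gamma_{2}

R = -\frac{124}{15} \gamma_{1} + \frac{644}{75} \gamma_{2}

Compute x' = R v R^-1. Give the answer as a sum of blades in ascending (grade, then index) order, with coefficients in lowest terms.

~R = -\frac{124}{15} \gamma_{1} + \frac{644}{75} \gamma_{2}, and R ~R = -\frac{799136}{5625}, so R^-1 = ~R / (-\frac{799136}{5625}).
R v = -\frac{962}{75} - \frac{2158}{225} \gamma_{12}
Answer: -\frac{7642}{5763} \gamma_{1} + \frac{2503}{11526} \gamma_{2}


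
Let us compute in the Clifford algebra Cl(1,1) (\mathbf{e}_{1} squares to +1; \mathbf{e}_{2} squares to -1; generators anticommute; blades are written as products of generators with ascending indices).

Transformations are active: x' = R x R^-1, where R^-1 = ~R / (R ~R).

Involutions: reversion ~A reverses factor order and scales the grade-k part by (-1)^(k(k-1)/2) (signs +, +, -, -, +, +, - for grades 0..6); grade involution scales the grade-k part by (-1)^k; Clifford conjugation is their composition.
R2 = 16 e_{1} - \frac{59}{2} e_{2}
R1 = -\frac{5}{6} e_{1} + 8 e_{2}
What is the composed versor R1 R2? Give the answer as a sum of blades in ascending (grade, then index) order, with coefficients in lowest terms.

Distribute over the terms of R1 (each basis-blade product reordered to ascending indices, repeated generators contracted through their squares):
(-\frac{5}{6} e_{1}) R2 = -\frac{40}{3} + \frac{295}{12} e_{1} e_{2}
(8 e_{2}) R2 = 236 - 128 e_{1} e_{2}
Summing the partial products and collecting blades:
Answer: \frac{668}{3} - \frac{1241}{12} e_{1} e_{2}


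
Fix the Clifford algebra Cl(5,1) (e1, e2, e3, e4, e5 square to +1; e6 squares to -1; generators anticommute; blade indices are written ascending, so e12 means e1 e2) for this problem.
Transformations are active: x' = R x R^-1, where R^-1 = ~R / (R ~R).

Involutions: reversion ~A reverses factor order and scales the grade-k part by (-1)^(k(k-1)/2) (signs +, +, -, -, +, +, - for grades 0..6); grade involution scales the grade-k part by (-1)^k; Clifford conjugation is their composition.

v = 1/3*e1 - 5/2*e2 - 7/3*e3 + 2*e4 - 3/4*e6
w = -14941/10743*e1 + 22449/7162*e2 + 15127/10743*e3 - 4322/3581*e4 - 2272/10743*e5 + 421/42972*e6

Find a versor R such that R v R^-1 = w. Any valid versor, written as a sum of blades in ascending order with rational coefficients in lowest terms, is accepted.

Here q(v) = q(w) = 2195/144; the classical choice R = v + w = -11360/10743*e1 + 2272/3581*e2 - 9940/10743*e3 + 2840/3581*e4 - 2272/10743*e5 - 7952/10743*e6 then realises v -> w under the sandwich.
Answer: -11360/10743*e1 + 2272/3581*e2 - 9940/10743*e3 + 2840/3581*e4 - 2272/10743*e5 - 7952/10743*e6


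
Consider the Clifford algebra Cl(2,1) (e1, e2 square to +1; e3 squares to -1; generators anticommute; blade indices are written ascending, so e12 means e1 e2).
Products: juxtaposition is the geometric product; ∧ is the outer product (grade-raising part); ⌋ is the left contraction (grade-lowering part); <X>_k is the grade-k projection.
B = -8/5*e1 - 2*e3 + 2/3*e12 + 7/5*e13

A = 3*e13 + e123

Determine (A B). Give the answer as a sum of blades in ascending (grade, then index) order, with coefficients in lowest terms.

step 1: 21/5 + 6*e1 - 7/5*e2 + 62/15*e3 + 2*e12 + 2/5*e23
Answer: 21/5 + 6*e1 - 7/5*e2 + 62/15*e3 + 2*e12 + 2/5*e23


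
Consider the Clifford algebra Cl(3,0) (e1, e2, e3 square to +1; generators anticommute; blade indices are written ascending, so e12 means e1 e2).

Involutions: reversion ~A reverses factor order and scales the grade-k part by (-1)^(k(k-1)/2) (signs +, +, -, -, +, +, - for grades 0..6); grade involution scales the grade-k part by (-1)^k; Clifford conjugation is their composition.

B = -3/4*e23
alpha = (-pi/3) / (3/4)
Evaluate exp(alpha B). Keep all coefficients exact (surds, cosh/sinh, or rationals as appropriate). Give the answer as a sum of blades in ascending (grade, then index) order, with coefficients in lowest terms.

B^2 = (-3/4)^2*(e23)^2 = 9/16*(-1) = -9/16 (a basis 2-blade squares to minus the product of its generators' squares).
B^2 = -9/16 — since the square is negative, the closed form is circular: l = 3/4, alpha*l = -pi/3, so exp(alpha B) = cos(-pi/3) + (sin(-pi/3)/(3/4))*B = 1/2 + (-2*sqrt(3)/3)*B.
Answer: 1/2 + sqrt(3)/2*e23


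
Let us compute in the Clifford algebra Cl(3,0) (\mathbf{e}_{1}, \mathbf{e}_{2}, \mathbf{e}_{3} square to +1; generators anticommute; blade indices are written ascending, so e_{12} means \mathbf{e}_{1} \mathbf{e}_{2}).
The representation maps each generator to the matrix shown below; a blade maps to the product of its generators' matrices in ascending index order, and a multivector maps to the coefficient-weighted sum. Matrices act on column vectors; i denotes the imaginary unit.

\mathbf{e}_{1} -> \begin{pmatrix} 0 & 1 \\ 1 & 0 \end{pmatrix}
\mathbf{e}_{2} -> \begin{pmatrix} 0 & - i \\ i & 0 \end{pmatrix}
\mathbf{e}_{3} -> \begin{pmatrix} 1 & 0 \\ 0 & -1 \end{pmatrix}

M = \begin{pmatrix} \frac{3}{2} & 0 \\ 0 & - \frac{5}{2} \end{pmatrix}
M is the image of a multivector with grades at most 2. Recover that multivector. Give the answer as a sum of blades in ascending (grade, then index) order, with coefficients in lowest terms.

Method: 1, rho(e_{1}), rho(e_{2}), rho(e_{3}) form a trace-orthogonal basis of the 2x2 complex matrices (tr(X Y) = 2 if X = Y, else 0), so M = m0*1 + m1*rho(e_{1}) + m2*rho(e_{2}) + m3*rho(e_{3}) with m0 = tr(M)/2 = - \frac{1}{2}, m1 = tr(M rho(e_{1}))/2 = 0, m2 = tr(M rho(e_{2}))/2 = 0, m3 = tr(M rho(e_{3}))/2 = 2.
Multiplying table entries, the bivector images are rho(e_{12}) = i*rho(e_{3}), rho(e_{13}) = -i*rho(e_{2}), rho(e_{23}) = i*rho(e_{1}); with real blade coefficients the real parts of m0..m3 are the coefficients of 1, e_{1}, e_{2}, e_{3} and the imaginary parts give the bivectors (e_{23}: Im m1, e_{13}: -Im m2, e_{12}: Im m3).
Answer: -\frac{1}{2} + 2 e_{3}


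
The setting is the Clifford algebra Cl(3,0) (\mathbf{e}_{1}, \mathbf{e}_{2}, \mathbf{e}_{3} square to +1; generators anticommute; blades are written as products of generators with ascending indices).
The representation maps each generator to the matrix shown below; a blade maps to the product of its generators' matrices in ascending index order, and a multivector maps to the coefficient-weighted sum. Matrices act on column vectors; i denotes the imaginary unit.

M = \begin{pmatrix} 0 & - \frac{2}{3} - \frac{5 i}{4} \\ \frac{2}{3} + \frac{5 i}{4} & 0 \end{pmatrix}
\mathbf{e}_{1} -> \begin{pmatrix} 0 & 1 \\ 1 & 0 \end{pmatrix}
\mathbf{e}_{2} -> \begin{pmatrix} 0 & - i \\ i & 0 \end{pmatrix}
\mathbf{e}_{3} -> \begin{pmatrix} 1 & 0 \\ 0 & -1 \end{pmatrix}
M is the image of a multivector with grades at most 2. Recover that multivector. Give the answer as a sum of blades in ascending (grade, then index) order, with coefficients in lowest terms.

Method: 1, rho(e_{1}), rho(e_{2}), rho(e_{3}) form a trace-orthogonal basis of the 2x2 complex matrices (tr(X Y) = 2 if X = Y, else 0), so M = m0*1 + m1*rho(e_{1}) + m2*rho(e_{2}) + m3*rho(e_{3}) with m0 = tr(M)/2 = 0, m1 = tr(M rho(e_{1}))/2 = 0, m2 = tr(M rho(e_{2}))/2 = \frac{5}{4} - \frac{2 i}{3}, m3 = tr(M rho(e_{3}))/2 = 0.
Multiplying table entries, the bivector images are rho(e_{1} e_{2}) = i*rho(e_{3}), rho(e_{1} e_{3}) = -i*rho(e_{2}), rho(e_{2} e_{3}) = i*rho(e_{1}); with real blade coefficients the real parts of m0..m3 are the coefficients of 1, e_{1}, e_{2}, e_{3} and the imaginary parts give the bivectors (e_{2} e_{3}: Im m1, e_{1} e_{3}: -Im m2, e_{1} e_{2}: Im m3).
Answer: \frac{5}{4} e_{2} + \frac{2}{3} e_{1} e_{3}


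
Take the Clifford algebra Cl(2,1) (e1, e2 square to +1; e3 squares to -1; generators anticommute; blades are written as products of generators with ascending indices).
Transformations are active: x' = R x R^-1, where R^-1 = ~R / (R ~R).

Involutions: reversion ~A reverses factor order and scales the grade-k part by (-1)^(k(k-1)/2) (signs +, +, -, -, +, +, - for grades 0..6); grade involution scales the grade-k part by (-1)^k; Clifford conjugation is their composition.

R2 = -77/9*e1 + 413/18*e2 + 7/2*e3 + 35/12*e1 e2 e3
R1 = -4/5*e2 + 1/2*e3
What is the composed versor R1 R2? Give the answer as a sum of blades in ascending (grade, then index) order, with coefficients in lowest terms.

Distribute over the terms of R1 (each basis-blade product reordered to ascending indices, repeated generators contracted through their squares):
(-4/5*e2) R2 = -826/45 - 308/45*e1 e2 + 7/3*e1 e3 - 14/5*e2 e3
(1/2*e3) R2 = -7/4 - 35/24*e1 e2 + 77/18*e1 e3 - 413/36*e2 e3
Summing the partial products and collecting blades:
Answer: -3619/180 - 2989/360*e1 e2 + 119/18*e1 e3 - 2569/180*e2 e3


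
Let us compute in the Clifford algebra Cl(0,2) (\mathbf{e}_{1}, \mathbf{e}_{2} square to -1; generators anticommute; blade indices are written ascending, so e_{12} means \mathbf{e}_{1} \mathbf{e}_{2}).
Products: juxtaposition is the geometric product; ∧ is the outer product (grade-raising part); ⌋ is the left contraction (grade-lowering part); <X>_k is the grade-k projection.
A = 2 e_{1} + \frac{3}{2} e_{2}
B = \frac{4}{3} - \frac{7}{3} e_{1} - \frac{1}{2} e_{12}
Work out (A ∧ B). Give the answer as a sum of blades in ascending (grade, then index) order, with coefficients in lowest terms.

step 1: \frac{8}{3} e_{1} + 2 e_{2} + \frac{7}{2} e_{12}
Answer: \frac{8}{3} e_{1} + 2 e_{2} + \frac{7}{2} e_{12}


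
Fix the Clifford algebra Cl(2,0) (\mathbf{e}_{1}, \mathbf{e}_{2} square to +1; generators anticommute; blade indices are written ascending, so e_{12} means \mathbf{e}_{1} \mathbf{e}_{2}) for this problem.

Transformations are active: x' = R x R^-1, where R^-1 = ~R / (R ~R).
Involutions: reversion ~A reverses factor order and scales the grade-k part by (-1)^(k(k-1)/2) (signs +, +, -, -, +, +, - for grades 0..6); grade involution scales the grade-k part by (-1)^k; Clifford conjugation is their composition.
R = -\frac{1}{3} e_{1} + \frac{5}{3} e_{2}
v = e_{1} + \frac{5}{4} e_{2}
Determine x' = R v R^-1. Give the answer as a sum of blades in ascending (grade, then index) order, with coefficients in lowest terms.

~R = -\frac{1}{3} e_{1} + \frac{5}{3} e_{2}, and R ~R = \frac{26}{9}, so R^-1 = ~R / (\frac{26}{9}).
R v = \frac{7}{4} - \frac{25}{12} e_{12}
Answer: -\frac{73}{52} e_{1} + \frac{10}{13} e_{2}


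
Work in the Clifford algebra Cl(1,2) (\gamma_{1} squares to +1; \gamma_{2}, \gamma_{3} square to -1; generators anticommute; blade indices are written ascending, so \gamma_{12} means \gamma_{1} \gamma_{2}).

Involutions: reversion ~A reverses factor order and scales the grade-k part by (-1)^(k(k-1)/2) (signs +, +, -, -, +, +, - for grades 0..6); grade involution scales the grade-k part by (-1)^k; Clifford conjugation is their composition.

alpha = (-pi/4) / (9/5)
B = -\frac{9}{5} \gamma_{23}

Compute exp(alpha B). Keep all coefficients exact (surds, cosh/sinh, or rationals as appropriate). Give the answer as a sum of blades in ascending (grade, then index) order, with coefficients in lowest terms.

B^2 = (-\frac{9}{5})^2*(\gamma_{23})^2 = \frac{81}{25}*(-1) = -\frac{81}{25} (a basis 2-blade squares to minus the product of its generators' squares).
B^2 = -\frac{81}{25} — B^2 < 0, so the exponential closes trigonometrically: l = \frac{9}{5}, alpha*l = - \frac{\pi}{4}, so exp(alpha B) = cos(- \frac{\pi}{4}) + (sin(- \frac{\pi}{4})/(\frac{9}{5}))*B = \frac{\sqrt{2}}{2} + (- \frac{5 \sqrt{2}}{18})*B.
Answer: \frac{\sqrt{2}}{2} + \frac{\sqrt{2}}{2} \gamma_{23}


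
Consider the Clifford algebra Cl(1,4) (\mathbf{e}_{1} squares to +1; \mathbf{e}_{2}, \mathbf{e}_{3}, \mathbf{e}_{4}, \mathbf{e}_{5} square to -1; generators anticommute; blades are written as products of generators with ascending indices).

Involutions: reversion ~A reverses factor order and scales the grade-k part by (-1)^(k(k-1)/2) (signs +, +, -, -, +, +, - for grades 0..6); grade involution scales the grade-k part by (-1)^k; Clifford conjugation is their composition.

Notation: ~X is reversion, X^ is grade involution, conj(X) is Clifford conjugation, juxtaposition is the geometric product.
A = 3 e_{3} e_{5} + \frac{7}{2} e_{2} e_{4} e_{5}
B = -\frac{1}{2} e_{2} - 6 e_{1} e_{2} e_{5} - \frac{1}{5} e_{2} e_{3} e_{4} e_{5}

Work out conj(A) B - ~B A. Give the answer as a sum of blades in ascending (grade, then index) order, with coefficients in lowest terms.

first term: -\frac{7}{10} e_{3} + 21 e_{1} e_{4} + \frac{3}{5} e_{2} e_{4} + \frac{7}{4} e_{4} e_{5} - 18 e_{1} e_{2} e_{3} + \frac{3}{2} e_{2} e_{3} e_{5}
second term: \frac{7}{10} e_{3} + 21 e_{1} e_{4} - \frac{3}{5} e_{2} e_{4} + \frac{7}{4} e_{4} e_{5} + 18 e_{1} e_{2} e_{3} - \frac{3}{2} e_{2} e_{3} e_{5}
Answer: -\frac{7}{5} e_{3} + \frac{6}{5} e_{2} e_{4} - 36 e_{1} e_{2} e_{3} + 3 e_{2} e_{3} e_{5}


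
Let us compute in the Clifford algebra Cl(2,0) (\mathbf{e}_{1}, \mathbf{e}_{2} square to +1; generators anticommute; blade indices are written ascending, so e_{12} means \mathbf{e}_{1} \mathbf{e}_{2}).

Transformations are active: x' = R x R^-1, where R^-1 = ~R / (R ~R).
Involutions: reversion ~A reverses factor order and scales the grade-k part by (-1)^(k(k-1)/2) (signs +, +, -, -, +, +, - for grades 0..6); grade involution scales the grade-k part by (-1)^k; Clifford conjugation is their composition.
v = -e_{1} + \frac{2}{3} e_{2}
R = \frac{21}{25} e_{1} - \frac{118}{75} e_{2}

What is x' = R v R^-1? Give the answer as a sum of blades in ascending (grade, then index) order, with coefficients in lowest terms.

~R = \frac{21}{25} e_{1} - \frac{118}{75} e_{2}, and R ~R = \frac{17893}{5625}, so R^-1 = ~R / (\frac{17893}{5625}).
R v = -\frac{17}{9} - \frac{76}{75} e_{12}
Answer: \frac{43}{17893} e_{1} + \frac{64514}{53679} e_{2}


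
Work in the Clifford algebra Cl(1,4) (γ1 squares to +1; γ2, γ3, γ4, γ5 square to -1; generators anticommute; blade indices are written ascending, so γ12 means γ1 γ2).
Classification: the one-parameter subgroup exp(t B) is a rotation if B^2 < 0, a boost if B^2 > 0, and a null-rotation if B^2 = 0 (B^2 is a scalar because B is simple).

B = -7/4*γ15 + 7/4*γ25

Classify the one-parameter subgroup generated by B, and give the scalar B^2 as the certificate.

B^2 term by term: the squares give (-7/4)^2*(γ15)^2 + (7/4)^2*(γ25)^2 = 49/16*(+1) + 49/16*(-1) = 0 (each basis 2-blade squares to minus the product of its generators' squares); cross terms between blades sharing an index anticommute and cancel. So B^2 = 0.
Answer: null-rotation, certificate B^2 = 0. The class reads off the invariant scalar 0 directly.


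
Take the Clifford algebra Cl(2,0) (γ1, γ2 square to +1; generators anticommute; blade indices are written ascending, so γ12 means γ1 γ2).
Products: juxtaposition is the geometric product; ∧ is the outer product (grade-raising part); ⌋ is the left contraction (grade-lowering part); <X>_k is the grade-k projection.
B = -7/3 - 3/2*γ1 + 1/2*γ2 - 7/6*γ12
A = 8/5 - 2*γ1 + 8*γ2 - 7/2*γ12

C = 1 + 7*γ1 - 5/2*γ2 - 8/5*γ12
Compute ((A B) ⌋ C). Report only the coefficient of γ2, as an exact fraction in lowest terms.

step 1: -49/60 + 197/20*γ1 - 1247/60*γ2 + 173/10*γ12
step 2: 88663/600 - 3897/100*γ1 - 8231/600*γ2 + 98/75*γ12
Answer: -8231/600


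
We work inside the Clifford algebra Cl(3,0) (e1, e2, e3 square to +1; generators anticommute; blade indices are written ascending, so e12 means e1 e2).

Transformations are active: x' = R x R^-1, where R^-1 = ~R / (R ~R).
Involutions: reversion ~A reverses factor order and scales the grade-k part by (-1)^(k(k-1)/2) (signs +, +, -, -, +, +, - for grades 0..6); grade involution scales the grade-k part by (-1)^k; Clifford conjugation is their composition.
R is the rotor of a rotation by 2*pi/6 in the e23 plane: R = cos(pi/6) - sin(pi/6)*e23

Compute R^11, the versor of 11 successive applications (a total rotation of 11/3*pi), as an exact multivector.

The rotor phase is half the rotation angle and phases add under composition, so 11 steps in the e23 plane accumulate phase 11*(pi/6) = 11*pi/6: R^11 = cos(11*pi/6) - sin(11*pi/6)*e23.
cos(11*pi/6) = sqrt(3)/2 and sin(11*pi/6) = -1/2, so R^11 = sqrt(3)/2 + 1/2*e23. The net rotation is 5/3*pi (after discarding 1 full turn, each of which contributes a factor -1 to the rotor); the rotor keeps the half-angle phase exactly.
Answer: sqrt(3)/2 + 1/2*e23


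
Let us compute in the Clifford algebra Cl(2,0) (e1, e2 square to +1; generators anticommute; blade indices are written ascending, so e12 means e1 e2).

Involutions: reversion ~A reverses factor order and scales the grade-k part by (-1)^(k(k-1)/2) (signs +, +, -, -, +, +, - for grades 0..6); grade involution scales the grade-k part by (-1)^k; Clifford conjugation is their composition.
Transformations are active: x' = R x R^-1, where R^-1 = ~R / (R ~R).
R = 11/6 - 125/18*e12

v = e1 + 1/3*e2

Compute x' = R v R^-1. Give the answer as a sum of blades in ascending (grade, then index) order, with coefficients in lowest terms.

~R = 11/6 + 125/18*e12, and R ~R = 8357/162, so R^-1 = ~R / (8357/162).
R v = -13/27*e1 + 68/9*e2
Answer: -8643/8357*e1 + 5107/25071*e2


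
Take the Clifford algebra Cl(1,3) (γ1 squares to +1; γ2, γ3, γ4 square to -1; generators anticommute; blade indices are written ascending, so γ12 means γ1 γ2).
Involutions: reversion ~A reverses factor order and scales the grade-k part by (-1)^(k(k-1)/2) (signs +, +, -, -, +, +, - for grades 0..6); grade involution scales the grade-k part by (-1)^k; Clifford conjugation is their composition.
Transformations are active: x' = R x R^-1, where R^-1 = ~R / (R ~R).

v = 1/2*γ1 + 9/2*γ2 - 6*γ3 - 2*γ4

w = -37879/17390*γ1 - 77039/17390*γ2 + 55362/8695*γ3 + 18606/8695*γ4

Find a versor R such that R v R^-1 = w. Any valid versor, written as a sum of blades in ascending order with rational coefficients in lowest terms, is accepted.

Since q(v) = q(w) = -60, the sum R = v + w = -14592/8695*γ1 + 608/8695*γ2 + 3192/8695*γ3 + 1216/8695*γ4 does the job whenever invertible.
Answer: -14592/8695*γ1 + 608/8695*γ2 + 3192/8695*γ3 + 1216/8695*γ4


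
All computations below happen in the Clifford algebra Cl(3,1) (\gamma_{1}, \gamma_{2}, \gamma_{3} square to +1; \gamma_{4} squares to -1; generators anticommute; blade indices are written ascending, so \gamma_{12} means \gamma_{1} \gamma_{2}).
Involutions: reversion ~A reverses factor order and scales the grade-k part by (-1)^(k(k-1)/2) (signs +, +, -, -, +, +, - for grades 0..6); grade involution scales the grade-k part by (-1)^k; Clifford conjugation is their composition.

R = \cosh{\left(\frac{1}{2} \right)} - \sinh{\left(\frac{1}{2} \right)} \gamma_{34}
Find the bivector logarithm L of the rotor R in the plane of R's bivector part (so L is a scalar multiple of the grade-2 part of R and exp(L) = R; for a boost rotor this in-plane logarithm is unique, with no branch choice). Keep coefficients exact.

The scalar part of R is \cosh{\left(\frac{1}{2} \right)}, which determines |rapidity| via cosh; the sign lives in the bivector part, and pairing them (bivector part over sinh of the rapidity = the plane) gives the unique in-plane L = rapidity * plane.
Concretely: cosh(rapidity) = \cosh{\left(\frac{1}{2} \right)} gives rapidity = ±\frac{1}{2}, and since rapidity/sinh(rapidity) is even the sign is immaterial: L = (rapidity/sinh(rapidity)) * <R>_2 = (\frac{1}{2 \sinh{\left(\frac{1}{2} \right)}}) * <R>_2.
Answer: - \frac{1}{2} \gamma_{34}


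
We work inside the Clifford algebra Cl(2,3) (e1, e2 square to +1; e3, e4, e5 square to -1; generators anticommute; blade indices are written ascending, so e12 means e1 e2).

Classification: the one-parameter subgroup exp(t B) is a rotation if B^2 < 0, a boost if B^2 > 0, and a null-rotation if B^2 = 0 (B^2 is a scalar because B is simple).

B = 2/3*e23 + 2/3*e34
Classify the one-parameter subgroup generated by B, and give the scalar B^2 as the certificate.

B^2 term by term: the squares give (2/3)^2*(e23)^2 + (2/3)^2*(e34)^2 = 4/9*(+1) + 4/9*(-1) = 0 (each basis 2-blade squares to minus the product of its generators' squares); cross terms between blades sharing an index anticommute and cancel. So B^2 = 0.
Answer: null-rotation, certificate B^2 = 0. One invariant decides it: the square 0 survives every conjugation, and its sign is exactly the classification.


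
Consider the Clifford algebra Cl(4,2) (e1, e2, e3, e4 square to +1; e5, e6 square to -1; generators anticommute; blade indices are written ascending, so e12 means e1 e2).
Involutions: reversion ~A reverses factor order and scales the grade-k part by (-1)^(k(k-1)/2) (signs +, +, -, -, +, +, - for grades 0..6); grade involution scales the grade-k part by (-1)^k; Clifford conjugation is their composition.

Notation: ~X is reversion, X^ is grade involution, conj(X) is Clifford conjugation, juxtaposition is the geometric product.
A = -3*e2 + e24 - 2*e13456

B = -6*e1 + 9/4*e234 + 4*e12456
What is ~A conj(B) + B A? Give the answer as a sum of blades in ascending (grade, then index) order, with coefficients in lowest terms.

first term: -9/4*e3 + 18*e12 - 8*e23 - 27/4*e34 - 6*e124 - 4*e156 + 9/2*e1256 - 12*e1456 - 12*e3456
second term: 9/4*e3 + 18*e12 - 8*e23 - 27/4*e34 - 6*e124 - 4*e156 - 9/2*e1256 + 12*e1456 + 12*e3456
Answer: 36*e12 - 16*e23 - 27/2*e34 - 12*e124 - 8*e156


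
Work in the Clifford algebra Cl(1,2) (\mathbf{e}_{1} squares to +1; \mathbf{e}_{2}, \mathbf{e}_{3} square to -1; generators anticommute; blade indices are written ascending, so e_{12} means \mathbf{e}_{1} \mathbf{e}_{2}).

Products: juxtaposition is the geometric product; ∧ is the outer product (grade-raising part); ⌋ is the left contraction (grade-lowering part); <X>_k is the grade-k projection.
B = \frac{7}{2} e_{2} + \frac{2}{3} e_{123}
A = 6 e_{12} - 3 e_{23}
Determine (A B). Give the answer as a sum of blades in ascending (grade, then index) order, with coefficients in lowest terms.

step 1: -19 e_{1} - \frac{13}{2} e_{3}
Answer: -19 e_{1} - \frac{13}{2} e_{3}


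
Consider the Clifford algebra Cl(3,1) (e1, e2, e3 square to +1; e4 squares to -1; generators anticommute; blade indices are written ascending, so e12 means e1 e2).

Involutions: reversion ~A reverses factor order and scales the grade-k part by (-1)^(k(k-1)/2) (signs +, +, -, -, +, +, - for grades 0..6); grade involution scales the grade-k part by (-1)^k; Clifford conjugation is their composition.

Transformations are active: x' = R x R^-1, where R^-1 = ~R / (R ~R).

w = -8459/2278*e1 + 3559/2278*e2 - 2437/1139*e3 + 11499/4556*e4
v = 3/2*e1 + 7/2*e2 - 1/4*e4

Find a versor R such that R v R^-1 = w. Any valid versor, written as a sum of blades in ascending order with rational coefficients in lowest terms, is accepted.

Key observation: q(v) = q(w) = 231/16 (sandwiches preserve the norm), so R = v + w = -2521/1139*e1 + 5766/1139*e2 - 2437/1139*e3 + 2590/1139*e4 works whenever it is invertible — the component of v along it is kept and (v - w)/2 reverses, sending v to w.
Answer: -2521/1139*e1 + 5766/1139*e2 - 2437/1139*e3 + 2590/1139*e4


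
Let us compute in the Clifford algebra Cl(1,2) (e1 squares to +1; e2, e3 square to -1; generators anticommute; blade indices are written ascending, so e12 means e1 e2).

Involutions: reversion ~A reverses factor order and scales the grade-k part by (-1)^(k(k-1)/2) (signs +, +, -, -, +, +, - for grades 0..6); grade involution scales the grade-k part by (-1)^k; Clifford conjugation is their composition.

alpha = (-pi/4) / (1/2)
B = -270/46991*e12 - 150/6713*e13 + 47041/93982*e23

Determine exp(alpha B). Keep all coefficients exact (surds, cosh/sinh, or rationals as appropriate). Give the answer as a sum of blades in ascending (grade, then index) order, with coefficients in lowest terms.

B^2 term by term: the squares give (-270/46991)^2*(e12)^2 + (-150/6713)^2*(e13)^2 + (47041/93982)^2*(e23)^2 = 72900/2208154081*(+1) + 22500/45064369*(+1) + 2212855681/8832616324*(-1) = -1/4 (each basis 2-blade squares to minus the product of its generators' squares); cross terms between blades sharing an index anticommute and cancel. So B^2 = -1/4.
B^2 = -1/4 — the series telescopes trigonometrically here: l = 1/2, alpha*l = -pi/4, so exp(alpha B) = cos(-pi/4) + (sin(-pi/4)/(1/2))*B = sqrt(2)/2 + (-sqrt(2))*B.
Answer: sqrt(2)/2 + 270*sqrt(2)/46991*e12 + 150*sqrt(2)/6713*e13 - 47041*sqrt(2)/93982*e23


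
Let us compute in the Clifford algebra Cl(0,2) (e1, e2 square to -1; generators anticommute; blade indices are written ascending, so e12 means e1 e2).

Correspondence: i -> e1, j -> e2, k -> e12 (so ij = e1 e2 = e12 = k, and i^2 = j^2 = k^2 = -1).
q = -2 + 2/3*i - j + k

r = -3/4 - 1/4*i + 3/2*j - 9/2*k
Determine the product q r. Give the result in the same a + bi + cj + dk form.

In blades: q = -2 + 2/3*e1 - e2 + e12, r = -3/4 - 1/4*e1 + 3/2*e2 - 9/2*e12.
Distribute q over r term by term (generator squares from the signature, products reordered to ascending indices): (-2)*r = 3/2 + 1/2*e1 - 3*e2 + 9*e12; (2/3*e1)*r = 1/6 - 1/2*e1 + 3*e2 + e12; (-e2)*r = 3/2 + 9/2*e1 + 3/4*e2 - 1/4*e12; (e12)*r = 9/2 - 3/2*e1 - 1/4*e2 - 3/4*e12.
Sum: 23/3 + 3*e1 + 1/2*e2 + 9*e12; translating back through the correspondence:
Answer: 23/3 + 3i + 1/2*j + 9k


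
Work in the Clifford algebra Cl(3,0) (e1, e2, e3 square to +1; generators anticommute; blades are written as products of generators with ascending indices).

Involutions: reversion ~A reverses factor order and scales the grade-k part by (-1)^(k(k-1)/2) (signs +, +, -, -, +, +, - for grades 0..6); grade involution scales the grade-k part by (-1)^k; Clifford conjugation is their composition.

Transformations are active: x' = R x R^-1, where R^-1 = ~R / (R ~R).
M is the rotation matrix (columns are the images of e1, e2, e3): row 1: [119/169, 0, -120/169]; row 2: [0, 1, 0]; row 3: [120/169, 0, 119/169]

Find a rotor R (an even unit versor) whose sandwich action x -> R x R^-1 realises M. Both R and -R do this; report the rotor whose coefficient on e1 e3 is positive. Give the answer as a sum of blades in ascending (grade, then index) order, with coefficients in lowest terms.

Method: write R = a + b12*e1 e2 + b13*e1 e3 + b23*e2 e3 with a^2 + b12^2 + b13^2 + b23^2 = 1 (so R^-1 = ~R). Expanding the columns R e_j ~R gives tr M = 4a^2 - 1 and, from the antisymmetric part, M21 - M12 = -4a*b12, M13 - M31 = 4a*b13, M32 - M23 = -4a*b23.
Here tr M = 407/169, so a^2 = (1 + tr M)/4 = 144/169 and a = ±12/13. Taking a = 12/13: M21 - M12 = 0, M13 - M31 = -240/169, M32 - M23 = 0, giving b12 = 0, b13 = -5/13, b23 = 0, i.e. R = 12/13 - 5/13*e1 e3.
Its e1 e3 coefficient is negative, so report the other preimage -R.
Answer: -12/13 + 5/13*e1 e3. Uniqueness: Spin(3) -> SO(3) maps R and -R to the same rotation of trace 407/169; fixing the sign of the e1 e3 coefficient removes the ambiguity.


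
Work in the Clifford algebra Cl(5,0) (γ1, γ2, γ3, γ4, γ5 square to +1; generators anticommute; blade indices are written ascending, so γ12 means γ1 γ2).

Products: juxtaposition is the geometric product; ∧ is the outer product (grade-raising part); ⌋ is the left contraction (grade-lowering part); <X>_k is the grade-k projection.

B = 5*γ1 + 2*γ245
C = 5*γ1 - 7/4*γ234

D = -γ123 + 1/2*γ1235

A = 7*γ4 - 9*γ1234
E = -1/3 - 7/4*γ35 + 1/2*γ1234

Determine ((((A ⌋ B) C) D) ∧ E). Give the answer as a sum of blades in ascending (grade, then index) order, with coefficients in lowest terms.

step 1: -14*γ25
step 2: -70*γ125 - 49/2*γ345
step 3: -35*γ3 + 70*γ35 - 49/4*γ124 + 49/2*γ1245
step 4: 35/3*γ3 - 70/3*γ35 + 49/12*γ124 - 49/6*γ1245 - 343/16*γ12345
Answer: 35/3*γ3 - 70/3*γ35 + 49/12*γ124 - 49/6*γ1245 - 343/16*γ12345


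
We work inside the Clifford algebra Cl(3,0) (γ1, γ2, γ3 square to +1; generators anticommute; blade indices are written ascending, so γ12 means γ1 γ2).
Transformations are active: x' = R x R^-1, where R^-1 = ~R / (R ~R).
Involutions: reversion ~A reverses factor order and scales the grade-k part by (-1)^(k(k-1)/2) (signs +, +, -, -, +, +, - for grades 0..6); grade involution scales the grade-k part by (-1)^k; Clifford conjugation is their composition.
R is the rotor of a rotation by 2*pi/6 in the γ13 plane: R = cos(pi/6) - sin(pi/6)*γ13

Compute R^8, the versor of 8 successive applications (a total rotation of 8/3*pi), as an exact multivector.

Because a rotor carries half the rotation angle, composing 8 copies of this γ13-plane rotor multiplies the phase: 8*(pi/6) = 4*pi/3, hence R^8 = cos(4*pi/3) - sin(4*pi/3)*γ13.
cos(4*pi/3) = -1/2 and sin(4*pi/3) = -sqrt(3)/2, so R^8 = -1/2 + sqrt(3)/2*γ13. The net rotation is 2/3*pi (after discarding 1 full turn, each of which contributes a factor -1 to the rotor); the rotor keeps the half-angle phase exactly.
Answer: -1/2 + sqrt(3)/2*γ13


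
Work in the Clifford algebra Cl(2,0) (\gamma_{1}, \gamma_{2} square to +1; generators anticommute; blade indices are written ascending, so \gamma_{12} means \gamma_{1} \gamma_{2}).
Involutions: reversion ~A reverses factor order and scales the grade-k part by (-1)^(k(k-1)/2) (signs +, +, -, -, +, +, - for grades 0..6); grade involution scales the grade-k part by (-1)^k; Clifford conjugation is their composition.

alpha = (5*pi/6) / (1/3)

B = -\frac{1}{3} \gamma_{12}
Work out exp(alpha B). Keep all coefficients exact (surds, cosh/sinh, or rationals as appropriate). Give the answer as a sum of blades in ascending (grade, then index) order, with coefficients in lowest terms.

B^2 = (-\frac{1}{3})^2*(\gamma_{12})^2 = \frac{1}{9}*(-1) = -\frac{1}{9} (a basis 2-blade squares to minus the product of its generators' squares).
B^2 = -\frac{1}{9} — the series telescopes trigonometrically here: l = \frac{1}{3}, alpha*l = \frac{5 \pi}{6}, so exp(alpha B) = cos(\frac{5 \pi}{6}) + (sin(\frac{5 \pi}{6})/(\frac{1}{3}))*B = - \frac{\sqrt{3}}{2} + (\frac{3}{2})*B.
Answer: - \frac{\sqrt{3}}{2} - \frac{1}{2} \gamma_{12}


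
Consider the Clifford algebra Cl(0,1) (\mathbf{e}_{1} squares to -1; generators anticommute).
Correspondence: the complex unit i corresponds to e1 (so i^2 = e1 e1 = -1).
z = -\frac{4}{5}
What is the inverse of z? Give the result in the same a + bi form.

In blades: z = -\frac{4}{5}.
With qbar = -\frac{4}{5} (scalar fixed, mapped units negated), z qbar = \frac{16}{25} (the sum of squared coefficients), so z^-1 = qbar / (\frac{16}{25}) = -\frac{5}{4}; translating back:
Answer: -\frac{5}{4}


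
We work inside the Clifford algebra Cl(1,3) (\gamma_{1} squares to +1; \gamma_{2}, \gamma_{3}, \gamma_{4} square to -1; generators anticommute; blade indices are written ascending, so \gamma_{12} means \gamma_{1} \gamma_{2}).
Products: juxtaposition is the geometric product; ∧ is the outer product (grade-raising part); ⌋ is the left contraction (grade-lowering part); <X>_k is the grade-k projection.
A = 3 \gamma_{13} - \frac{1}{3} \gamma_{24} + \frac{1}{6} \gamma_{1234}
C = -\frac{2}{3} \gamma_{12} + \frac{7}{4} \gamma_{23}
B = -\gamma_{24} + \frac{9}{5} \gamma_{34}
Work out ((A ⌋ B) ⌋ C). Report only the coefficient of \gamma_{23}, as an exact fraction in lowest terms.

step 1: -\frac{1}{3}
step 2: \frac{2}{9} \gamma_{12} - \frac{7}{12} \gamma_{23}
Answer: -\frac{7}{12}


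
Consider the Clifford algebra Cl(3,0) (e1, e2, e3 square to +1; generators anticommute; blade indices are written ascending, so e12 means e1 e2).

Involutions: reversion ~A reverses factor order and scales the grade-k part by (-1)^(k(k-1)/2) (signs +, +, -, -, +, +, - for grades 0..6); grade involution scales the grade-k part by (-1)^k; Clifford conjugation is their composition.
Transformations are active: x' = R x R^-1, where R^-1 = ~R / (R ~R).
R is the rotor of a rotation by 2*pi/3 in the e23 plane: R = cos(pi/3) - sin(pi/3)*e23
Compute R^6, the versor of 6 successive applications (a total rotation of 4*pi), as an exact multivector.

Because a rotor carries half the rotation angle, composing 6 copies of this e23-plane rotor multiplies the phase: 6*(pi/3) = 2*pi, hence R^6 = cos(2*pi) - sin(2*pi)*e23.
cos(2*pi) = 1 and sin(2*pi) = 0, so R^6 = 1. The total rotation 4*pi is 2 full turns, so every vector returns to itself, yet the rotor is +1, back on the identity sheet (an even number of 2*pi turns).
Answer: 1


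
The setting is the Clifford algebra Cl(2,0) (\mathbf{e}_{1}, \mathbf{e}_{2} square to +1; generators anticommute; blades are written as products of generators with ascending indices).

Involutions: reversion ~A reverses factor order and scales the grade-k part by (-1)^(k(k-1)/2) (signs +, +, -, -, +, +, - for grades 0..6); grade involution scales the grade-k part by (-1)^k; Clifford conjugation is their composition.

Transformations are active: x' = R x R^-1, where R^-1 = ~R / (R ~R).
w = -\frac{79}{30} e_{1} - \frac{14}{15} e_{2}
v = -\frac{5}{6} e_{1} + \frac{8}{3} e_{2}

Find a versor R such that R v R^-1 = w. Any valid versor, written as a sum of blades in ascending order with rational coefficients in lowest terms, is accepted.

The midline construction: v and w both square to \frac{281}{36}, so reflecting in their sum -\frac{52}{15} e_{1} + \frac{26}{15} e_{2} exchanges them.
Answer: -\frac{52}{15} e_{1} + \frac{26}{15} e_{2}


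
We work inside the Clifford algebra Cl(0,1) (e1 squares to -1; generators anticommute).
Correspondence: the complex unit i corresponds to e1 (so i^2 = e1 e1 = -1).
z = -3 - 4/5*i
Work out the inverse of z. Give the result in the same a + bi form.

In blades: z = -3 - 4/5*e1.
With qbar = -3 + 4/5*e1 (scalar fixed, mapped units negated), z qbar = 241/25 (the sum of squared coefficients), so z^-1 = qbar / (241/25) = -75/241 + 20/241*e1; translating back:
Answer: -75/241 + 20/241*i


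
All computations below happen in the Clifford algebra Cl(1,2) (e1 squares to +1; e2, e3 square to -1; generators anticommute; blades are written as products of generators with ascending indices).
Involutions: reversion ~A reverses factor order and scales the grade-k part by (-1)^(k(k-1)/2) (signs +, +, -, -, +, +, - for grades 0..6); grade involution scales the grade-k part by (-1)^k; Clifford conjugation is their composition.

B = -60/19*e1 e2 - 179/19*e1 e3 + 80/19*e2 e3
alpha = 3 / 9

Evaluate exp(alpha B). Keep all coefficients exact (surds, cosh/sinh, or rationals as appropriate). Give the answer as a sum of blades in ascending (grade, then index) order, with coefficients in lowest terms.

B^2 term by term: the squares give (-60/19)^2*(e1 e2)^2 + (-179/19)^2*(e1 e3)^2 + (80/19)^2*(e2 e3)^2 = 3600/361*(+1) + 32041/361*(+1) + 6400/361*(-1) = 81 (each basis 2-blade squares to minus the product of its generators' squares); cross terms between blades sharing an index anticommute and cancel. So B^2 = 81.
B^2 = 81 — hyperbolic case — the even/odd split gives cosh and sinh: l = 9, alpha*l = 3, so exp(alpha B) = cosh(3) + (sinh(3)/9)*B = cosh(3) + (sinh(3)/9)*B.
Answer: cosh(3) - 20*sinh(3)/57*e1 e2 - 179*sinh(3)/171*e1 e3 + 80*sinh(3)/171*e2 e3


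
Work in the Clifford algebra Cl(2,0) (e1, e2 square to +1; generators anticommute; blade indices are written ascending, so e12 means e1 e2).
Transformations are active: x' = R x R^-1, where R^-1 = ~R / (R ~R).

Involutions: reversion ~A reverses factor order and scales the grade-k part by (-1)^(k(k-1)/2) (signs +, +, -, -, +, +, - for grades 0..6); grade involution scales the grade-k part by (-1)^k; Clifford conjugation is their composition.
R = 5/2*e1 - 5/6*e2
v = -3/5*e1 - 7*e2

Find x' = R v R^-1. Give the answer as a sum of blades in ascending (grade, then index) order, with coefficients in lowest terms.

~R = 5/2*e1 - 5/6*e2, and R ~R = 125/18, so R^-1 = ~R / (125/18).
R v = 13/3 - 18*e12
Answer: 93/25*e1 + 149/25*e2


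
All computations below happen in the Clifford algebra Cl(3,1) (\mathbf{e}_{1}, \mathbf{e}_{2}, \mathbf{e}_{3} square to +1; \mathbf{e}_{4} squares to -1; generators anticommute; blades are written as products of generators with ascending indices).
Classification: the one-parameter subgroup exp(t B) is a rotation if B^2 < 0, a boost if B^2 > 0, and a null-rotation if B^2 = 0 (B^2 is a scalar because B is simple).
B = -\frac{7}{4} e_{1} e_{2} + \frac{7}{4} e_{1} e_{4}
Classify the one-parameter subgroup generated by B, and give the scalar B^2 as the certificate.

B^2 term by term: the squares give (-\frac{7}{4})^2*(e_{1} e_{2})^2 + (\frac{7}{4})^2*(e_{1} e_{4})^2 = \frac{49}{16}*(-1) + \frac{49}{16}*(+1) = 0 (each basis 2-blade squares to minus the product of its generators' squares); cross terms between blades sharing an index anticommute and cancel. So B^2 = 0.
Answer: null-rotation, certificate B^2 = 0. Certificate logic: 0 is a conjugation-invariant scalar, so its sign fixes rotation versus boost versus null-rotation outright.


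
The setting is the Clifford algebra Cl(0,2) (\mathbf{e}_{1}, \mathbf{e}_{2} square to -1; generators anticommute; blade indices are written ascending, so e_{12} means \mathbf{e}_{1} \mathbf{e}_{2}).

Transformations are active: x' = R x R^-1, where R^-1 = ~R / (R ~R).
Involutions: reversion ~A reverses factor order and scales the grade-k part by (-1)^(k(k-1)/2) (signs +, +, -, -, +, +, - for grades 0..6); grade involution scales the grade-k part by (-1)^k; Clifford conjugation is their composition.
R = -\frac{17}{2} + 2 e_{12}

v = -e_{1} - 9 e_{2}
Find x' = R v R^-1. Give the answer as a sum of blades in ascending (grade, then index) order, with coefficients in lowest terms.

~R = -\frac{17}{2} - 2 e_{12}, and R ~R = \frac{305}{4}, so R^-1 = ~R / (\frac{305}{4}).
R v = \frac{53}{2} e_{1} + \frac{149}{2} e_{2}
Answer: -\frac{1497}{305} e_{1} - \frac{2321}{305} e_{2}


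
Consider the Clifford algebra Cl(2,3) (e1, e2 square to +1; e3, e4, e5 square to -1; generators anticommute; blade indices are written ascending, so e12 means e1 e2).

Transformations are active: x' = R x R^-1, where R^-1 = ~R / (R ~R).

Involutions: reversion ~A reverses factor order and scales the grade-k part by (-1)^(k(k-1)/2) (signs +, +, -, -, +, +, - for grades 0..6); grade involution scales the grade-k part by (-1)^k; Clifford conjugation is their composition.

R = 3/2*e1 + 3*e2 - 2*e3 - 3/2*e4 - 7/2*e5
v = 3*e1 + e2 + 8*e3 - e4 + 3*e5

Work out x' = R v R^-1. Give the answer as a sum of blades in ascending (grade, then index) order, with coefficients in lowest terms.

~R = 3/2*e1 + 3*e2 - 2*e3 - 3/2*e4 - 7/2*e5, and R ~R = -29/4, so R^-1 = ~R / (-29/4).
R v = 65/2 - 15/2*e12 + 18*e13 + 3*e14 + 15*e15 + 26*e23 - 3/2*e24 + 25/2*e25 + 14*e34 + 22*e35 - 8*e45
Answer: -477/29*e1 - 809/29*e2 + 288/29*e3 + 419/29*e4 + 823/29*e5


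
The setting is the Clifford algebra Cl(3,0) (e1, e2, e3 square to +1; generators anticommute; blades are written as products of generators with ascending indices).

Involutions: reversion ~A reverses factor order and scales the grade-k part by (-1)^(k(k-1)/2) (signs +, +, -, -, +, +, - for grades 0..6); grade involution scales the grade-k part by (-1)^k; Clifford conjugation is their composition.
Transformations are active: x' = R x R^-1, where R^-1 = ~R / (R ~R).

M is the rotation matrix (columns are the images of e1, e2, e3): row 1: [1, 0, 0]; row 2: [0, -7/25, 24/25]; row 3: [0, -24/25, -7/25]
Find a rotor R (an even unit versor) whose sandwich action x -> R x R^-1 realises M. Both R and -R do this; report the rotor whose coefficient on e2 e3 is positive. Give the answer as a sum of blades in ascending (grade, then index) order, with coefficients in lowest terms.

Method: write R = a + b12*e1 e2 + b13*e1 e3 + b23*e2 e3 with a^2 + b12^2 + b13^2 + b23^2 = 1 (so R^-1 = ~R). Expanding the columns R e_j ~R gives tr M = 4a^2 - 1 and, from the antisymmetric part, M21 - M12 = -4a*b12, M13 - M31 = 4a*b13, M32 - M23 = -4a*b23.
Here tr M = 11/25, so a^2 = (1 + tr M)/4 = 9/25 and a = ±3/5. Taking a = 3/5: M21 - M12 = 0, M13 - M31 = 0, M32 - M23 = -48/25, giving b12 = 0, b13 = 0, b23 = 4/5, i.e. R = 3/5 + 4/5*e2 e3.
Its e2 e3 coefficient is already positive.
Answer: 3/5 + 4/5*e2 e3. Note: both R and -R realise this M (trace 11/25); the covering map identifies them, and the e2 e3-coefficient sign is the tie-breaker.
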